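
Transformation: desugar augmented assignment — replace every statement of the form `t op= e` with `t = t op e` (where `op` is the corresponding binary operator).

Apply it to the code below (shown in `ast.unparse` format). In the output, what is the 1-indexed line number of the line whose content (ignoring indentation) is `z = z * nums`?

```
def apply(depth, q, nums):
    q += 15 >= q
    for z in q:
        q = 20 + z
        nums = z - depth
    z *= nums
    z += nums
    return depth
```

Transformed code:
def apply(depth, q, nums):
    q = q + (15 >= q)
    for z in q:
        q = 20 + z
        nums = z - depth
    z = z * nums
    z = z + nums
    return depth

6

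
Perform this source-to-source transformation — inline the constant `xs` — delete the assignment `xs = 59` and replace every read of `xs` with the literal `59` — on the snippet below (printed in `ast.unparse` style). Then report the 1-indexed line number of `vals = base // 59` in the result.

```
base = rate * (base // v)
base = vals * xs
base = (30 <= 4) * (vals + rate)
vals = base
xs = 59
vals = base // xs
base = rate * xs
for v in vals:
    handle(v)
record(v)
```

Transformed code:
base = rate * (base // v)
base = vals * 59
base = (30 <= 4) * (vals + rate)
vals = base
vals = base // 59
base = rate * 59
for v in vals:
    handle(v)
record(v)

5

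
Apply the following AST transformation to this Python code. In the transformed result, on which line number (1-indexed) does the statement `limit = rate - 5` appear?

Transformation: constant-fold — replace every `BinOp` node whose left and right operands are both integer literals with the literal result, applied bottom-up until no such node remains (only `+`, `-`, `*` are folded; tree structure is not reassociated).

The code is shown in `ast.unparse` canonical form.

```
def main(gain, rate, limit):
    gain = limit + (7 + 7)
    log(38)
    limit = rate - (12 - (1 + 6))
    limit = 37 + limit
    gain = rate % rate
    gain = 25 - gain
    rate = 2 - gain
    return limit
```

4

Transformed code:
def main(gain, rate, limit):
    gain = limit + 14
    log(38)
    limit = rate - 5
    limit = 37 + limit
    gain = rate % rate
    gain = 25 - gain
    rate = 2 - gain
    return limit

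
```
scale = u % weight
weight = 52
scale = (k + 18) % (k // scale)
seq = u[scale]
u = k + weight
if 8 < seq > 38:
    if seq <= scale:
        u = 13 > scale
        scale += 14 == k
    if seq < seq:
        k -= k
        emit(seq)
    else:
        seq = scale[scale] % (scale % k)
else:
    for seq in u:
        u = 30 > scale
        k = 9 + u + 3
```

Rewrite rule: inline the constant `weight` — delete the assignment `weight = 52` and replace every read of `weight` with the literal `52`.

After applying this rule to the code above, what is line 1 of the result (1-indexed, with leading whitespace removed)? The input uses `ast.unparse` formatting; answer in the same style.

scale = u % 52

Transformed code:
scale = u % 52
scale = (k + 18) % (k // scale)
seq = u[scale]
u = k + 52
if 8 < seq > 38:
    if seq <= scale:
        u = 13 > scale
        scale += 14 == k
    if seq < seq:
        k -= k
        emit(seq)
    else:
        seq = scale[scale] % (scale % k)
else:
    for seq in u:
        u = 30 > scale
        k = 9 + u + 3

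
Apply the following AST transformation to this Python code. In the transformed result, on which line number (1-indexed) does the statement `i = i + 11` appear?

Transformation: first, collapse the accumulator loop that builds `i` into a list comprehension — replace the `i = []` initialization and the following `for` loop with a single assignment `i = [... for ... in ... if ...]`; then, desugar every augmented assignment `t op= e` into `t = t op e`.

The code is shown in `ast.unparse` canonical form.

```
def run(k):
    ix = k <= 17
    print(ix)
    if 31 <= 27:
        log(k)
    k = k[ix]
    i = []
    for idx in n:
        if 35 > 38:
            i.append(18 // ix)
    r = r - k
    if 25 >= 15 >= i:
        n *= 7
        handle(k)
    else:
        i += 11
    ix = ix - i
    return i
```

Transformed code:
def run(k):
    ix = k <= 17
    print(ix)
    if 31 <= 27:
        log(k)
    k = k[ix]
    i = [18 // ix for idx in n if 35 > 38]
    r = r - k
    if 25 >= 15 >= i:
        n = n * 7
        handle(k)
    else:
        i = i + 11
    ix = ix - i
    return i

13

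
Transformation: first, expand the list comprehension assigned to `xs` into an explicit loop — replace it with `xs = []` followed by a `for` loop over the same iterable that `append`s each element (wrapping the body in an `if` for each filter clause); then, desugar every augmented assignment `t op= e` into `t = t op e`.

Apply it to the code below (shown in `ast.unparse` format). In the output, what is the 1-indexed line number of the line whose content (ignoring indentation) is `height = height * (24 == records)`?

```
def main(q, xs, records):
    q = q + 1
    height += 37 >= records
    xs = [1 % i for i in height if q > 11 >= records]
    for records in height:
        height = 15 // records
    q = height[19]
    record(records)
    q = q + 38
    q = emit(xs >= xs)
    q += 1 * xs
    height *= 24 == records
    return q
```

Transformed code:
def main(q, xs, records):
    q = q + 1
    height = height + (37 >= records)
    xs = []
    for i in height:
        if q > 11 >= records:
            xs.append(1 % i)
    for records in height:
        height = 15 // records
    q = height[19]
    record(records)
    q = q + 38
    q = emit(xs >= xs)
    q = q + 1 * xs
    height = height * (24 == records)
    return q

15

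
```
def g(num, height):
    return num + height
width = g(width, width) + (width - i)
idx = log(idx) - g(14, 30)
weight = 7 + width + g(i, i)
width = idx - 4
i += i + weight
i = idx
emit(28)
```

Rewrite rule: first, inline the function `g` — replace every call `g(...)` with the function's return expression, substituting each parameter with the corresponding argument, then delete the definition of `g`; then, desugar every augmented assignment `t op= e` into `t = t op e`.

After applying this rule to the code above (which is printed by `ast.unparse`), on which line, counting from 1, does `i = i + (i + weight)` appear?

Transformed code:
width = width + width + (width - i)
idx = log(idx) - (14 + 30)
weight = 7 + width + (i + i)
width = idx - 4
i = i + (i + weight)
i = idx
emit(28)

5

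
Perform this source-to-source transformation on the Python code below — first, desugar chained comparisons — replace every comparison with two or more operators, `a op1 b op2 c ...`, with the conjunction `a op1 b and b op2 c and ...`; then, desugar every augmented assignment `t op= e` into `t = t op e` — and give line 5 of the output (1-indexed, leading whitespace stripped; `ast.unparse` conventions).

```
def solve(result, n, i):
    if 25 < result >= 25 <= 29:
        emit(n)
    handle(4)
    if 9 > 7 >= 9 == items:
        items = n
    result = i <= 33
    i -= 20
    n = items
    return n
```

if 9 > 7 and 7 >= 9 and (9 == items):

Transformed code:
def solve(result, n, i):
    if 25 < result and result >= 25 and (25 <= 29):
        emit(n)
    handle(4)
    if 9 > 7 and 7 >= 9 and (9 == items):
        items = n
    result = i <= 33
    i = i - 20
    n = items
    return n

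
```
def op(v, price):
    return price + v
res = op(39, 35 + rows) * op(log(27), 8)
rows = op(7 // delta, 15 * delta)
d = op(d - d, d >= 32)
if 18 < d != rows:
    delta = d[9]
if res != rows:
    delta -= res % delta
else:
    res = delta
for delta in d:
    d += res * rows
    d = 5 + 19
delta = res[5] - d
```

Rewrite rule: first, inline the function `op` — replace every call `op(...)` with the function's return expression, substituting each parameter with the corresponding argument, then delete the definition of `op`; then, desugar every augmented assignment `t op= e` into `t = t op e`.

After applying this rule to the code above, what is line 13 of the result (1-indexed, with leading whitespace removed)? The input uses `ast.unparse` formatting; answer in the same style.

delta = res[5] - d

Transformed code:
res = (35 + rows + 39) * (8 + log(27))
rows = 15 * delta + 7 // delta
d = (d >= 32) + (d - d)
if 18 < d != rows:
    delta = d[9]
if res != rows:
    delta = delta - res % delta
else:
    res = delta
for delta in d:
    d = d + res * rows
    d = 5 + 19
delta = res[5] - d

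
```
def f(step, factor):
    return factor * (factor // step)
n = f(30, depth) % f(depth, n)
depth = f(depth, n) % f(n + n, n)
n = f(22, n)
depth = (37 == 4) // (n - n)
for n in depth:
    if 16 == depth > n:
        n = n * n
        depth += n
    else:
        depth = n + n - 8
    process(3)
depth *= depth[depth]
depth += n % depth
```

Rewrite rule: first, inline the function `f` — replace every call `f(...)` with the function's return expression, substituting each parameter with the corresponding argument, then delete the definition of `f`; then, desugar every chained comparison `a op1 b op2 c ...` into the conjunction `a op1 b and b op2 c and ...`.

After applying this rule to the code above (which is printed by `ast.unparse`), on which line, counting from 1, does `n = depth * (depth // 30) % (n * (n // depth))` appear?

1

Transformed code:
n = depth * (depth // 30) % (n * (n // depth))
depth = n * (n // depth) % (n * (n // (n + n)))
n = n * (n // 22)
depth = (37 == 4) // (n - n)
for n in depth:
    if 16 == depth and depth > n:
        n = n * n
        depth += n
    else:
        depth = n + n - 8
    process(3)
depth *= depth[depth]
depth += n % depth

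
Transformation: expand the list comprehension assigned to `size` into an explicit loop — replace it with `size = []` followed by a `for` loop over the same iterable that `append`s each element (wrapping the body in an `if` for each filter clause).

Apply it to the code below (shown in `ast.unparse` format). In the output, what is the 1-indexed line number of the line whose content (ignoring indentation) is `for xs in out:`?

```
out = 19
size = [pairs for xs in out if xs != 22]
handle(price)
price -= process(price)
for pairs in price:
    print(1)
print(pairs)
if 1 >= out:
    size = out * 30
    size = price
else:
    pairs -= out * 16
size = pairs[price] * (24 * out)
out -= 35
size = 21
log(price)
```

3

Transformed code:
out = 19
size = []
for xs in out:
    if xs != 22:
        size.append(pairs)
handle(price)
price -= process(price)
for pairs in price:
    print(1)
print(pairs)
if 1 >= out:
    size = out * 30
    size = price
else:
    pairs -= out * 16
size = pairs[price] * (24 * out)
out -= 35
size = 21
log(price)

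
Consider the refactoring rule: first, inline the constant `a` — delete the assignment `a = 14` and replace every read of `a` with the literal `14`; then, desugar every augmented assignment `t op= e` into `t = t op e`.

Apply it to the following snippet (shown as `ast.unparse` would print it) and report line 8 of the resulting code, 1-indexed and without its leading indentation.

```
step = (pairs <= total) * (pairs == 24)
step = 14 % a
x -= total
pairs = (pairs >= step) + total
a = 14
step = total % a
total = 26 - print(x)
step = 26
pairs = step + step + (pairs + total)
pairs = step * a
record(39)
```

Transformed code:
step = (pairs <= total) * (pairs == 24)
step = 14 % 14
x = x - total
pairs = (pairs >= step) + total
step = total % 14
total = 26 - print(x)
step = 26
pairs = step + step + (pairs + total)
pairs = step * 14
record(39)

pairs = step + step + (pairs + total)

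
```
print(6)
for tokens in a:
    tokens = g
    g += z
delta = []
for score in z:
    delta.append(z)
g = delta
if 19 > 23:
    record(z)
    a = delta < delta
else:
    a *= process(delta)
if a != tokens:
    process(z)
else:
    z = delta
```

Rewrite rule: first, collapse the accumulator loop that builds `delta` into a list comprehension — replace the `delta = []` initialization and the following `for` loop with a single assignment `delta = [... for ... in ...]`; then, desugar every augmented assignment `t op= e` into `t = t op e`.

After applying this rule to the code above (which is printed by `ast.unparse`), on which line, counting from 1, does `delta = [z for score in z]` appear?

5

Transformed code:
print(6)
for tokens in a:
    tokens = g
    g = g + z
delta = [z for score in z]
g = delta
if 19 > 23:
    record(z)
    a = delta < delta
else:
    a = a * process(delta)
if a != tokens:
    process(z)
else:
    z = delta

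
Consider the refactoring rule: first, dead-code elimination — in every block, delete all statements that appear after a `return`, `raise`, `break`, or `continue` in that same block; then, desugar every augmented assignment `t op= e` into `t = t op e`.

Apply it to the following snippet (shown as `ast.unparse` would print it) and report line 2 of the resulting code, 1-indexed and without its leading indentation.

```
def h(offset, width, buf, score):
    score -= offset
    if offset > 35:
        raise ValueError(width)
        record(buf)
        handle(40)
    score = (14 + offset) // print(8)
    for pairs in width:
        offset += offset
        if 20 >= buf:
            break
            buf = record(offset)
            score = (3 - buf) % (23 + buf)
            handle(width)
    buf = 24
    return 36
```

score = score - offset

Transformed code:
def h(offset, width, buf, score):
    score = score - offset
    if offset > 35:
        raise ValueError(width)
    score = (14 + offset) // print(8)
    for pairs in width:
        offset = offset + offset
        if 20 >= buf:
            break
    buf = 24
    return 36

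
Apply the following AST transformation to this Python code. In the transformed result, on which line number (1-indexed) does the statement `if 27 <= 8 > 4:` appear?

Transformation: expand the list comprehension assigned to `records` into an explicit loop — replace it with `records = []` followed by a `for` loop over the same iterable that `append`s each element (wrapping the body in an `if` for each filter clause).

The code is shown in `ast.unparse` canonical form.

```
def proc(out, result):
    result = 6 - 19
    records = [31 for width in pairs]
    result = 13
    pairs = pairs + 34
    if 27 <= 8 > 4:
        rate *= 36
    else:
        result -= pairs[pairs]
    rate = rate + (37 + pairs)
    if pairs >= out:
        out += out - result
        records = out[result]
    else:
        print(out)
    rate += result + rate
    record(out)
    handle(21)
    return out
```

Transformed code:
def proc(out, result):
    result = 6 - 19
    records = []
    for width in pairs:
        records.append(31)
    result = 13
    pairs = pairs + 34
    if 27 <= 8 > 4:
        rate *= 36
    else:
        result -= pairs[pairs]
    rate = rate + (37 + pairs)
    if pairs >= out:
        out += out - result
        records = out[result]
    else:
        print(out)
    rate += result + rate
    record(out)
    handle(21)
    return out

8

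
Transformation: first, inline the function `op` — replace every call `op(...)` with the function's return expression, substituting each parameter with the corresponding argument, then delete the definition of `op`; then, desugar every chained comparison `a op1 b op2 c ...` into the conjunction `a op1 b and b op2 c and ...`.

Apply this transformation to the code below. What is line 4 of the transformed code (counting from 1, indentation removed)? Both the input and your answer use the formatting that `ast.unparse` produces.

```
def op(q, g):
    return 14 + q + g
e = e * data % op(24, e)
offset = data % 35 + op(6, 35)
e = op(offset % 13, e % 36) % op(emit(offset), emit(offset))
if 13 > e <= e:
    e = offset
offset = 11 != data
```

Transformed code:
e = e * data % (14 + 24 + e)
offset = data % 35 + (14 + 6 + 35)
e = (14 + offset % 13 + e % 36) % (14 + emit(offset) + emit(offset))
if 13 > e and e <= e:
    e = offset
offset = 11 != data

if 13 > e and e <= e:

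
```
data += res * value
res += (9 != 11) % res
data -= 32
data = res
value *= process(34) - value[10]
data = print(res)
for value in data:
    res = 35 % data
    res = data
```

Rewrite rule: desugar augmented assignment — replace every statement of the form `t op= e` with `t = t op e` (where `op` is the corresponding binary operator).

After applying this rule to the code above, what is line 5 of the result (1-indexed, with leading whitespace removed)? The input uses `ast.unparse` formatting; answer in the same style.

Transformed code:
data = data + res * value
res = res + (9 != 11) % res
data = data - 32
data = res
value = value * (process(34) - value[10])
data = print(res)
for value in data:
    res = 35 % data
    res = data

value = value * (process(34) - value[10])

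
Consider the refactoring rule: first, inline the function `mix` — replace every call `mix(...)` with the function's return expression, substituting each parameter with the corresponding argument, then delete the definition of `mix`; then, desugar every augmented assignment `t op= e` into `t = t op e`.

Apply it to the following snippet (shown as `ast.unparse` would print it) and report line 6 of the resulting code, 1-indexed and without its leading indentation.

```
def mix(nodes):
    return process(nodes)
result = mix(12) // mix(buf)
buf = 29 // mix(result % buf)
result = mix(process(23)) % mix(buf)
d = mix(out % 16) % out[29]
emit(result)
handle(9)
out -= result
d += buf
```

Transformed code:
result = process(12) // process(buf)
buf = 29 // process(result % buf)
result = process(process(23)) % process(buf)
d = process(out % 16) % out[29]
emit(result)
handle(9)
out = out - result
d = d + buf

handle(9)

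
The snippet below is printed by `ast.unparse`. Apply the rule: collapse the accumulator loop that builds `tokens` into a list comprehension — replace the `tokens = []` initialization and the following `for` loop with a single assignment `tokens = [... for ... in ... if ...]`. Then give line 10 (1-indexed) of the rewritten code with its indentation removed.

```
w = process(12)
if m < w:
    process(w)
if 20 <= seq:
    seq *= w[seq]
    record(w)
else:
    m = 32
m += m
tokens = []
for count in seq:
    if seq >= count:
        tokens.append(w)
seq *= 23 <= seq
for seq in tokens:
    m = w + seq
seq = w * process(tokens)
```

Transformed code:
w = process(12)
if m < w:
    process(w)
if 20 <= seq:
    seq *= w[seq]
    record(w)
else:
    m = 32
m += m
tokens = [w for count in seq if seq >= count]
seq *= 23 <= seq
for seq in tokens:
    m = w + seq
seq = w * process(tokens)

tokens = [w for count in seq if seq >= count]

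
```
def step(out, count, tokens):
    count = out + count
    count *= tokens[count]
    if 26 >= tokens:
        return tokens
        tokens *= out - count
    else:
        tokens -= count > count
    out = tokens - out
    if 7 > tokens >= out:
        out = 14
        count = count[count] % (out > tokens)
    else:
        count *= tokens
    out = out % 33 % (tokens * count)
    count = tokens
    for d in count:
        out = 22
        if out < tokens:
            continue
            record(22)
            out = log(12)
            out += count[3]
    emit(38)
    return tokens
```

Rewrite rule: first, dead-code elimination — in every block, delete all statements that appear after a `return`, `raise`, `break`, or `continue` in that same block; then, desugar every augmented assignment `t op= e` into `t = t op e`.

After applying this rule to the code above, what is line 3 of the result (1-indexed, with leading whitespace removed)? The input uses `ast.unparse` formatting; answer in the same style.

count = count * tokens[count]

Transformed code:
def step(out, count, tokens):
    count = out + count
    count = count * tokens[count]
    if 26 >= tokens:
        return tokens
    else:
        tokens = tokens - (count > count)
    out = tokens - out
    if 7 > tokens >= out:
        out = 14
        count = count[count] % (out > tokens)
    else:
        count = count * tokens
    out = out % 33 % (tokens * count)
    count = tokens
    for d in count:
        out = 22
        if out < tokens:
            continue
    emit(38)
    return tokens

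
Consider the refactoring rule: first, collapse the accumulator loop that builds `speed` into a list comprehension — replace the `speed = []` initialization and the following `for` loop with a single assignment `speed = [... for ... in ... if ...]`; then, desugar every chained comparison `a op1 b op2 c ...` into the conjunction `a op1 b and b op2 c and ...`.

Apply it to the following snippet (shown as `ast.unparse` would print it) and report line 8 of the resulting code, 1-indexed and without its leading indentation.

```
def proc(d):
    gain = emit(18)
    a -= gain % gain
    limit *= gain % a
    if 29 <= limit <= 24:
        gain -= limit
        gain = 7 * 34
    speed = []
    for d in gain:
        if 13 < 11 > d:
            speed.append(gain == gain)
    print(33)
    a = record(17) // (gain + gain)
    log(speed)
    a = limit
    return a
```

Transformed code:
def proc(d):
    gain = emit(18)
    a -= gain % gain
    limit *= gain % a
    if 29 <= limit and limit <= 24:
        gain -= limit
        gain = 7 * 34
    speed = [gain == gain for d in gain if 13 < 11 and 11 > d]
    print(33)
    a = record(17) // (gain + gain)
    log(speed)
    a = limit
    return a

speed = [gain == gain for d in gain if 13 < 11 and 11 > d]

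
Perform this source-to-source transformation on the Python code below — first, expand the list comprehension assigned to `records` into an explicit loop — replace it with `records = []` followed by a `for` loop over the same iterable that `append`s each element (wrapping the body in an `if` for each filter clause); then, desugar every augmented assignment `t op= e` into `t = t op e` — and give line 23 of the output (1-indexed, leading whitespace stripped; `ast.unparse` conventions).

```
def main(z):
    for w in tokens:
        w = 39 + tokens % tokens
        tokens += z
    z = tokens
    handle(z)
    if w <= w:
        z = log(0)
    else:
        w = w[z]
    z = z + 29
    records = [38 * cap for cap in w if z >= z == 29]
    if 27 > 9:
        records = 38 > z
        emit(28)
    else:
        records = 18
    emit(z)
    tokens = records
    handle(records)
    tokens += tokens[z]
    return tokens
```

Transformed code:
def main(z):
    for w in tokens:
        w = 39 + tokens % tokens
        tokens = tokens + z
    z = tokens
    handle(z)
    if w <= w:
        z = log(0)
    else:
        w = w[z]
    z = z + 29
    records = []
    for cap in w:
        if z >= z == 29:
            records.append(38 * cap)
    if 27 > 9:
        records = 38 > z
        emit(28)
    else:
        records = 18
    emit(z)
    tokens = records
    handle(records)
    tokens = tokens + tokens[z]
    return tokens

handle(records)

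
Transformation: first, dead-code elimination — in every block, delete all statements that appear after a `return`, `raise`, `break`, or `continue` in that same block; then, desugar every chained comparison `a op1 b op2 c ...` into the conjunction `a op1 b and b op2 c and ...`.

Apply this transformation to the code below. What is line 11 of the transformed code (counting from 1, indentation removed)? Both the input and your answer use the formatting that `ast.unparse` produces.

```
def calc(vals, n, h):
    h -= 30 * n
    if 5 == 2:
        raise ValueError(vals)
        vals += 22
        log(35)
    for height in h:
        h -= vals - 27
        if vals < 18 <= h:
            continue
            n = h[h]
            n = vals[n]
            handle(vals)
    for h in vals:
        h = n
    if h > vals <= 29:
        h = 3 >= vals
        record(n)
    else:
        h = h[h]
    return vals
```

if h > vals and vals <= 29:

Transformed code:
def calc(vals, n, h):
    h -= 30 * n
    if 5 == 2:
        raise ValueError(vals)
    for height in h:
        h -= vals - 27
        if vals < 18 and 18 <= h:
            continue
    for h in vals:
        h = n
    if h > vals and vals <= 29:
        h = 3 >= vals
        record(n)
    else:
        h = h[h]
    return vals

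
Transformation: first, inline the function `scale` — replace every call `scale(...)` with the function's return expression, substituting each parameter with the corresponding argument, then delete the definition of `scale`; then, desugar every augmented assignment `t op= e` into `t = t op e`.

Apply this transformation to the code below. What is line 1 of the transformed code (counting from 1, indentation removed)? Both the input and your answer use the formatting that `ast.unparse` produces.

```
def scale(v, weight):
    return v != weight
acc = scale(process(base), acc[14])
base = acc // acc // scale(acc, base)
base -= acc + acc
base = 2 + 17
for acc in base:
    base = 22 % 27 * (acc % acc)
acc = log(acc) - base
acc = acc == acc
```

acc = process(base) != acc[14]

Transformed code:
acc = process(base) != acc[14]
base = acc // acc // (acc != base)
base = base - (acc + acc)
base = 2 + 17
for acc in base:
    base = 22 % 27 * (acc % acc)
acc = log(acc) - base
acc = acc == acc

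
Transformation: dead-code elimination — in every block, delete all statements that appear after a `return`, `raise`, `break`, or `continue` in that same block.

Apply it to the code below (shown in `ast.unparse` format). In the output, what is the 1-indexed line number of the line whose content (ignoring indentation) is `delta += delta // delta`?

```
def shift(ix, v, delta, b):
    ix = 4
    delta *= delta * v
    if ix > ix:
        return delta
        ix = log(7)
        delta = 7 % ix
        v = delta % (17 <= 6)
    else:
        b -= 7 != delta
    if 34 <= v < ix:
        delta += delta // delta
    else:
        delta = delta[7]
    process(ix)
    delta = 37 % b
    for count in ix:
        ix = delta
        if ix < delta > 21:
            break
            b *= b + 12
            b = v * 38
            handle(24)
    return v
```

Transformed code:
def shift(ix, v, delta, b):
    ix = 4
    delta *= delta * v
    if ix > ix:
        return delta
    else:
        b -= 7 != delta
    if 34 <= v < ix:
        delta += delta // delta
    else:
        delta = delta[7]
    process(ix)
    delta = 37 % b
    for count in ix:
        ix = delta
        if ix < delta > 21:
            break
    return v

9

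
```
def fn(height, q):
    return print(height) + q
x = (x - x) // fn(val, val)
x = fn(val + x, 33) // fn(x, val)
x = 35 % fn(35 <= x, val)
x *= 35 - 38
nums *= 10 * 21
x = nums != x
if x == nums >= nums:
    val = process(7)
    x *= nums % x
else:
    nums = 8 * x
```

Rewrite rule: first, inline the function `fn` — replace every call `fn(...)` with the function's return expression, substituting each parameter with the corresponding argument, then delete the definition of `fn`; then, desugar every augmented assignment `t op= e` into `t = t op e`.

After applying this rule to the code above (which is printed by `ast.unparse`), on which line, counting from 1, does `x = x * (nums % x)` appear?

Transformed code:
x = (x - x) // (print(val) + val)
x = (print(val + x) + 33) // (print(x) + val)
x = 35 % (print(35 <= x) + val)
x = x * (35 - 38)
nums = nums * (10 * 21)
x = nums != x
if x == nums >= nums:
    val = process(7)
    x = x * (nums % x)
else:
    nums = 8 * x

9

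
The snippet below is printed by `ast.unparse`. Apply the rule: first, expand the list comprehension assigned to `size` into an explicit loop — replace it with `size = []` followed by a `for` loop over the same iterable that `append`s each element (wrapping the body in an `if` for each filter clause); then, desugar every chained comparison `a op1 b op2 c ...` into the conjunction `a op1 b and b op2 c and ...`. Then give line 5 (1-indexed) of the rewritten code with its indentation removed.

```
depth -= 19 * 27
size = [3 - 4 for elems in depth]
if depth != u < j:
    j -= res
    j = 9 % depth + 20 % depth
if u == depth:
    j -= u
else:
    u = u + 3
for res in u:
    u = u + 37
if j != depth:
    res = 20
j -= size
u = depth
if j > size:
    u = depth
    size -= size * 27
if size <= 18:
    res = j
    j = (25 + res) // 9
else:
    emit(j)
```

Transformed code:
depth -= 19 * 27
size = []
for elems in depth:
    size.append(3 - 4)
if depth != u and u < j:
    j -= res
    j = 9 % depth + 20 % depth
if u == depth:
    j -= u
else:
    u = u + 3
for res in u:
    u = u + 37
if j != depth:
    res = 20
j -= size
u = depth
if j > size:
    u = depth
    size -= size * 27
if size <= 18:
    res = j
    j = (25 + res) // 9
else:
    emit(j)

if depth != u and u < j:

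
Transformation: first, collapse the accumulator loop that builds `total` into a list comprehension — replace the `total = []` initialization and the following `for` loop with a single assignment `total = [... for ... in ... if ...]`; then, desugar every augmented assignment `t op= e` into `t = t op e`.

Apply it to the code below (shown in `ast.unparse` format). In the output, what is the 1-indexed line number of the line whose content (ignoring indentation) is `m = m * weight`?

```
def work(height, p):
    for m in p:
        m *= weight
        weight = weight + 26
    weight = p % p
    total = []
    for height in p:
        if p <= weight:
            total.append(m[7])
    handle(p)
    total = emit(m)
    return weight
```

3

Transformed code:
def work(height, p):
    for m in p:
        m = m * weight
        weight = weight + 26
    weight = p % p
    total = [m[7] for height in p if p <= weight]
    handle(p)
    total = emit(m)
    return weight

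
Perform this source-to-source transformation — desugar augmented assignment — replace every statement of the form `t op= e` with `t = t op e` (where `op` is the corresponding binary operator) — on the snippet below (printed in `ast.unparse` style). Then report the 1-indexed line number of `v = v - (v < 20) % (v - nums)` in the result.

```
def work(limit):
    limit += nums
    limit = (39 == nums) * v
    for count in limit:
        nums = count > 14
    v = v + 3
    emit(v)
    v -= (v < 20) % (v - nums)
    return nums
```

Transformed code:
def work(limit):
    limit = limit + nums
    limit = (39 == nums) * v
    for count in limit:
        nums = count > 14
    v = v + 3
    emit(v)
    v = v - (v < 20) % (v - nums)
    return nums

8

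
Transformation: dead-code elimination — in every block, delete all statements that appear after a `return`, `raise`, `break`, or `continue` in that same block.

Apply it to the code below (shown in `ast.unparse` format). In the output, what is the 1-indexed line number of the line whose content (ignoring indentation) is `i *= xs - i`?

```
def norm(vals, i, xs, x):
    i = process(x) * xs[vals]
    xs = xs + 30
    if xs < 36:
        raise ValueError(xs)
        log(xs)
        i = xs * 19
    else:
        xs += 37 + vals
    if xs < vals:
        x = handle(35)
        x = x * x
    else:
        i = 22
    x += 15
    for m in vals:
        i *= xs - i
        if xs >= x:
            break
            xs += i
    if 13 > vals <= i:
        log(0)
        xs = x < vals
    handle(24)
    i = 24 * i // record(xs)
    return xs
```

Transformed code:
def norm(vals, i, xs, x):
    i = process(x) * xs[vals]
    xs = xs + 30
    if xs < 36:
        raise ValueError(xs)
    else:
        xs += 37 + vals
    if xs < vals:
        x = handle(35)
        x = x * x
    else:
        i = 22
    x += 15
    for m in vals:
        i *= xs - i
        if xs >= x:
            break
    if 13 > vals <= i:
        log(0)
        xs = x < vals
    handle(24)
    i = 24 * i // record(xs)
    return xs

15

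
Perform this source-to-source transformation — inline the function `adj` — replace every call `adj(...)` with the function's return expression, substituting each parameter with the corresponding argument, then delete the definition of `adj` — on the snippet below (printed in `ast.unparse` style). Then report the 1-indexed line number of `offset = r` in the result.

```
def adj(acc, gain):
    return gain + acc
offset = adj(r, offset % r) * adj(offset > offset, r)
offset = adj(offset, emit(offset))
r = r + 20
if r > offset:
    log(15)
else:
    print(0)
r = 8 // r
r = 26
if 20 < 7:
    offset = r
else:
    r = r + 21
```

Transformed code:
offset = (offset % r + r) * (r + (offset > offset))
offset = emit(offset) + offset
r = r + 20
if r > offset:
    log(15)
else:
    print(0)
r = 8 // r
r = 26
if 20 < 7:
    offset = r
else:
    r = r + 21

11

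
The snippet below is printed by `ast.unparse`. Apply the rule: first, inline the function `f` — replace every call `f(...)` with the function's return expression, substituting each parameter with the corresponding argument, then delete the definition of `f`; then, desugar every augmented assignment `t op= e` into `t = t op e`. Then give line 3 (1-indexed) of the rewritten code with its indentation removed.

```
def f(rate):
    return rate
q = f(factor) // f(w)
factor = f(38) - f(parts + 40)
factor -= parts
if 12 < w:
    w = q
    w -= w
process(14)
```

factor = factor - parts

Transformed code:
q = factor // w
factor = 38 - (parts + 40)
factor = factor - parts
if 12 < w:
    w = q
    w = w - w
process(14)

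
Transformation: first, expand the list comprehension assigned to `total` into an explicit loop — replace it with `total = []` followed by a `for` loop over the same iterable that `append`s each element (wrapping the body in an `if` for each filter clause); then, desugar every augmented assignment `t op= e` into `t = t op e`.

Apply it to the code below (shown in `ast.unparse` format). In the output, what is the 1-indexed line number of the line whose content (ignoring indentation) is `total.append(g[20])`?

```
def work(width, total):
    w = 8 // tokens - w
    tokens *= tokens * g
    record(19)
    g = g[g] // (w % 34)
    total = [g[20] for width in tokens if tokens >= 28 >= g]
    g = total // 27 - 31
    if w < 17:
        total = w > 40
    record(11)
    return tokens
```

9

Transformed code:
def work(width, total):
    w = 8 // tokens - w
    tokens = tokens * (tokens * g)
    record(19)
    g = g[g] // (w % 34)
    total = []
    for width in tokens:
        if tokens >= 28 >= g:
            total.append(g[20])
    g = total // 27 - 31
    if w < 17:
        total = w > 40
    record(11)
    return tokens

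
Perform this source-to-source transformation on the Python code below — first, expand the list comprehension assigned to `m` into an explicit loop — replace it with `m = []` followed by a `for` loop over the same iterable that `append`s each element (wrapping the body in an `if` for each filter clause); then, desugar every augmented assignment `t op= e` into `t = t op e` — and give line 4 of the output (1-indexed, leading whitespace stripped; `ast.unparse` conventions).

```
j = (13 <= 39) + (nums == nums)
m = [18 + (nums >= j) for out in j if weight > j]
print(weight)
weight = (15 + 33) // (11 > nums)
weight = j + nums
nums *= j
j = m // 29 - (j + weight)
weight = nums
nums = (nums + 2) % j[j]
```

Transformed code:
j = (13 <= 39) + (nums == nums)
m = []
for out in j:
    if weight > j:
        m.append(18 + (nums >= j))
print(weight)
weight = (15 + 33) // (11 > nums)
weight = j + nums
nums = nums * j
j = m // 29 - (j + weight)
weight = nums
nums = (nums + 2) % j[j]

if weight > j:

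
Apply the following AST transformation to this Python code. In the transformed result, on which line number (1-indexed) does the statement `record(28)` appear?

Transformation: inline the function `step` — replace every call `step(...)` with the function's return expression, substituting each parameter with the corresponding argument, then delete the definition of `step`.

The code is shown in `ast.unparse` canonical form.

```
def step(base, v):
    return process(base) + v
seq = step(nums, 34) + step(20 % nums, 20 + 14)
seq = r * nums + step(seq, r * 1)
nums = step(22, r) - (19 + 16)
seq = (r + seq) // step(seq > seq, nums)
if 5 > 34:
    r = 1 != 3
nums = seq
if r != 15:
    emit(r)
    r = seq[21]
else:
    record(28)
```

Transformed code:
seq = process(nums) + 34 + (process(20 % nums) + (20 + 14))
seq = r * nums + (process(seq) + r * 1)
nums = process(22) + r - (19 + 16)
seq = (r + seq) // (process(seq > seq) + nums)
if 5 > 34:
    r = 1 != 3
nums = seq
if r != 15:
    emit(r)
    r = seq[21]
else:
    record(28)

12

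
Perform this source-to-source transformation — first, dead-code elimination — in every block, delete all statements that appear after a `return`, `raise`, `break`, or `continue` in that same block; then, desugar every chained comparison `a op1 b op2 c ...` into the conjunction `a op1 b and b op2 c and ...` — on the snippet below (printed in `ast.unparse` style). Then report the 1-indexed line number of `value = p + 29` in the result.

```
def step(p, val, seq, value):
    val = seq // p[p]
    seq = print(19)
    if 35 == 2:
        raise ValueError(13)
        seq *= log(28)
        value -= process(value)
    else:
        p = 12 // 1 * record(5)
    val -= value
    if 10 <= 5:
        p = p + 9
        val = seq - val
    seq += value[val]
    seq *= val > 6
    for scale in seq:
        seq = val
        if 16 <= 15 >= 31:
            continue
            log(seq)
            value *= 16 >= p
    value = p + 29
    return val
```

18

Transformed code:
def step(p, val, seq, value):
    val = seq // p[p]
    seq = print(19)
    if 35 == 2:
        raise ValueError(13)
    else:
        p = 12 // 1 * record(5)
    val -= value
    if 10 <= 5:
        p = p + 9
        val = seq - val
    seq += value[val]
    seq *= val > 6
    for scale in seq:
        seq = val
        if 16 <= 15 and 15 >= 31:
            continue
    value = p + 29
    return val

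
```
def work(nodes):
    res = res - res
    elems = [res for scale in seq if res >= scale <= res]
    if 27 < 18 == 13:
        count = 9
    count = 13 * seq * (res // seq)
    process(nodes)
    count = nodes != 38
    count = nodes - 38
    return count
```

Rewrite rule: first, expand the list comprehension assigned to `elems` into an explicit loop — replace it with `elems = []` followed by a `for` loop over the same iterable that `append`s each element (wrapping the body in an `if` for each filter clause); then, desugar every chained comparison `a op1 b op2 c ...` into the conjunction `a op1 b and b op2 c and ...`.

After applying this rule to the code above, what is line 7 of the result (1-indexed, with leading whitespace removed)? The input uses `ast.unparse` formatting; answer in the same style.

Transformed code:
def work(nodes):
    res = res - res
    elems = []
    for scale in seq:
        if res >= scale and scale <= res:
            elems.append(res)
    if 27 < 18 and 18 == 13:
        count = 9
    count = 13 * seq * (res // seq)
    process(nodes)
    count = nodes != 38
    count = nodes - 38
    return count

if 27 < 18 and 18 == 13:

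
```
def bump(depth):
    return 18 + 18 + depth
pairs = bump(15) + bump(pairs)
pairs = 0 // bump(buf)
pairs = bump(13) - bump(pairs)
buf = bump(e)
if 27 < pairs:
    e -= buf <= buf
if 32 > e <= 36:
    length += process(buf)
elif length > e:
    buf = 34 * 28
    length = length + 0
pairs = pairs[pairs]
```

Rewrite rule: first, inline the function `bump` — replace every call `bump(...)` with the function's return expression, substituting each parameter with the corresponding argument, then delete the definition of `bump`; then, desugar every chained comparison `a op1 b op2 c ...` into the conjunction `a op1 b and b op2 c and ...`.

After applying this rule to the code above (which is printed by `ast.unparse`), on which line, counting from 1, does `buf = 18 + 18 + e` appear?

Transformed code:
pairs = 18 + 18 + 15 + (18 + 18 + pairs)
pairs = 0 // (18 + 18 + buf)
pairs = 18 + 18 + 13 - (18 + 18 + pairs)
buf = 18 + 18 + e
if 27 < pairs:
    e -= buf <= buf
if 32 > e and e <= 36:
    length += process(buf)
elif length > e:
    buf = 34 * 28
    length = length + 0
pairs = pairs[pairs]

4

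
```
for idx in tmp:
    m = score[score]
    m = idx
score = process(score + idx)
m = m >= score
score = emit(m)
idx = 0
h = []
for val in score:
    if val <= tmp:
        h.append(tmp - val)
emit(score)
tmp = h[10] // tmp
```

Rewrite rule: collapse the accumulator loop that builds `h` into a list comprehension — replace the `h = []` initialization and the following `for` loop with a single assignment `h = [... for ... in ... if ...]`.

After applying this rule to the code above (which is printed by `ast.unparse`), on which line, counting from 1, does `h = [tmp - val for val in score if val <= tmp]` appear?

Transformed code:
for idx in tmp:
    m = score[score]
    m = idx
score = process(score + idx)
m = m >= score
score = emit(m)
idx = 0
h = [tmp - val for val in score if val <= tmp]
emit(score)
tmp = h[10] // tmp

8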